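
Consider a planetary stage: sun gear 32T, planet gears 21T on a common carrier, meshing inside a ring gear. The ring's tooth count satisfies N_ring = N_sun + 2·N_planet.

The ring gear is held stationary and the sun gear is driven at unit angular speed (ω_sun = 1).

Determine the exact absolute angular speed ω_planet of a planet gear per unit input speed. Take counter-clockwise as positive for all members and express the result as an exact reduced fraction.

-16/21

N_ring = 32 + 2·21 = 74
32(ω_s−ω_c) = −74(ω_r−ω_c),  ω_r=0, ω_s=1
32(1−ω_c) = −74(0−ω_c)  ⇒  106ω_c = 32  ⇒  ω_c = 16/53
sun–planet: 32·(1−16/53) = −21·(ω_p−ω_c)  ⇒  ω_p−ω_c = −(32/21)·(37/53) = -1184/1113
ω_p = 16/53 − 1184/1113 = -16/21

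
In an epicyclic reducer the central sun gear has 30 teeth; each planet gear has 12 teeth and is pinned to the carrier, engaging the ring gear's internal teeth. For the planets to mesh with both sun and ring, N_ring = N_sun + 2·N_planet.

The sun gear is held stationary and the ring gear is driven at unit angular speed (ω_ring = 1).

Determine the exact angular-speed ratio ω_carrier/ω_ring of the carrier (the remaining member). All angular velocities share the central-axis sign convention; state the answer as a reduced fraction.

9/14

N_ring = 30 + 2·12 = 54
30(ω_s−ω_c) = −54(ω_r−ω_c),  ω_s=0, ω_r=1
30(0−ω_c) = −54(1−ω_c)  ⇒  84ω_c = 54  ⇒  ω_c = 9/14
ω_c/ω_r = 9/14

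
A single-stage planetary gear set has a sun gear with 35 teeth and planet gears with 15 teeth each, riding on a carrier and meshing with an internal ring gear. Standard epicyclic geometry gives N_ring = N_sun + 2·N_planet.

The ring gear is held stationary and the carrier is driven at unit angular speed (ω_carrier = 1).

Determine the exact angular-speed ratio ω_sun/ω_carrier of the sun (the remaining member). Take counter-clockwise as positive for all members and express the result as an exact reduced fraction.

N_ring = 35 + 2·15 = 65
35(ω_s−ω_c) = −65(ω_r−ω_c),  ω_r=0, ω_c=1
ω_s = 1 − (65/35)(0−1) = 20/7
ω_s/ω_c = 20/7

20/7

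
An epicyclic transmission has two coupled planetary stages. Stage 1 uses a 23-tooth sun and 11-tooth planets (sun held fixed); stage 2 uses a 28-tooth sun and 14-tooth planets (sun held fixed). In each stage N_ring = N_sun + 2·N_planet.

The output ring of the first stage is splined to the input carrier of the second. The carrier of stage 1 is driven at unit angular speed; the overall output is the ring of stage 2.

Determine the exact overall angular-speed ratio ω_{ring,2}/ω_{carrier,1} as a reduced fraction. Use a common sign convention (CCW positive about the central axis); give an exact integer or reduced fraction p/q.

34/15

Stage 1: N_ring = 23 + 2·11 = 45
Stage 1: 23(ω_s−ω_c) = −45(ω_r−ω_c),  ω_s=0, ω_c=1
Stage 1: ω_r = 1 − (23/45)(0−1) = 68/45
  ⇒ ω_r¹/ω_c¹ = 68/45
Stage 2: N_ring = 28 + 2·14 = 56
Stage 2: 28(ω_s−ω_c) = −56(ω_r−ω_c),  ω_s=0, ω_c=1
Stage 2: ω_r = 1 − (28/56)(0−1) = 3/2
  ⇒ ω_r²/ω_c² = 3/2
Coupling ω_c² = ω_r¹ ⇒ overall = 68/45 × 3/2 = 34/15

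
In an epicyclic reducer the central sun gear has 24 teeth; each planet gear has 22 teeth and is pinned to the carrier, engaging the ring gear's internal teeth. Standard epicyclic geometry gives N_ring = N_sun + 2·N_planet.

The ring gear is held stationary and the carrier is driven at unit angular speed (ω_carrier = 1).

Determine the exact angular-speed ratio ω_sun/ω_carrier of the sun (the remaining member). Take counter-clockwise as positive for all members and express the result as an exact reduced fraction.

23/6

N_ring = 24 + 2·22 = 68
24(ω_s−ω_c) = −68(ω_r−ω_c),  ω_r=0, ω_c=1
ω_s = 1 − (68/24)(0−1) = 23/6
ω_s/ω_c = 23/6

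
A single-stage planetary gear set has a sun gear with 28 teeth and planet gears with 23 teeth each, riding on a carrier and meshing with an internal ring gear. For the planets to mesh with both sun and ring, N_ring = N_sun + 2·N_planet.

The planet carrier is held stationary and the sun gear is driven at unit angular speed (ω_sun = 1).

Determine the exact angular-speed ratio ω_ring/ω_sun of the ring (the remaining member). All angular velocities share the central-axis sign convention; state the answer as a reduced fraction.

-14/37

N_ring = 28 + 2·23 = 74
28(ω_s−ω_c) = −74(ω_r−ω_c),  ω_c=0, ω_s=1
ω_r = 0 − (28/74)(1−0) = -14/37
ω_r/ω_s = -14/37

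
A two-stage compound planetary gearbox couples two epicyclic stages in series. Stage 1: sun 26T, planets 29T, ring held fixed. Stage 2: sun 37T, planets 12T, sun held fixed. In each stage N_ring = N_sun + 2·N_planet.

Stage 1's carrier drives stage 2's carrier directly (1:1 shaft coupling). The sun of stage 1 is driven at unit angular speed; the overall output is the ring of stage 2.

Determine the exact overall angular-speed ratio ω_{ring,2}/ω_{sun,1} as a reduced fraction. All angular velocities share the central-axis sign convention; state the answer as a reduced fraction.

1274/3355

Stage 1: N_ring = 26 + 2·29 = 84
Stage 1: 26(ω_s−ω_c) = −84(ω_r−ω_c),  ω_r=0, ω_s=1
Stage 1: 26(1−ω_c) = −84(0−ω_c)  ⇒  110ω_c = 26  ⇒  ω_c = 13/55
  ⇒ ω_c¹/ω_s¹ = 13/55
Stage 2: N_ring = 37 + 2·12 = 61
Stage 2: 37(ω_s−ω_c) = −61(ω_r−ω_c),  ω_s=0, ω_c=1
Stage 2: ω_r = 1 − (37/61)(0−1) = 98/61
  ⇒ ω_r²/ω_c² = 98/61
Coupling ω_c² = ω_c¹ ⇒ overall = 13/55 × 98/61 = 1274/3355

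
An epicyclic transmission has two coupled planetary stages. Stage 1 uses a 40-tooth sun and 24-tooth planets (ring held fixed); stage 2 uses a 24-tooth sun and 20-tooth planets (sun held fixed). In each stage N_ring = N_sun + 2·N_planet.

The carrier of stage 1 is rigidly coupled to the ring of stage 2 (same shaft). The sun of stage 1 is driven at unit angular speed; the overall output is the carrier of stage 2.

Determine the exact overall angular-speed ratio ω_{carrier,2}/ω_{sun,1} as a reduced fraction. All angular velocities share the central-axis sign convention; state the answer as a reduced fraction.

Stage 1: N_ring = 40 + 2·24 = 88
Stage 1: 40(ω_s−ω_c) = −88(ω_r−ω_c),  ω_r=0, ω_s=1
Stage 1: 40(1−ω_c) = −88(0−ω_c)  ⇒  128ω_c = 40  ⇒  ω_c = 5/16
  ⇒ ω_c¹/ω_s¹ = 5/16
Stage 2: N_ring = 24 + 2·20 = 64
Stage 2: 24(ω_s−ω_c) = −64(ω_r−ω_c),  ω_s=0, ω_r=1
Stage 2: 24(0−ω_c) = −64(1−ω_c)  ⇒  88ω_c = 64  ⇒  ω_c = 8/11
  ⇒ ω_c²/ω_r² = 8/11
Coupling ω_r² = ω_c¹ ⇒ overall = 5/16 × 8/11 = 5/22

5/22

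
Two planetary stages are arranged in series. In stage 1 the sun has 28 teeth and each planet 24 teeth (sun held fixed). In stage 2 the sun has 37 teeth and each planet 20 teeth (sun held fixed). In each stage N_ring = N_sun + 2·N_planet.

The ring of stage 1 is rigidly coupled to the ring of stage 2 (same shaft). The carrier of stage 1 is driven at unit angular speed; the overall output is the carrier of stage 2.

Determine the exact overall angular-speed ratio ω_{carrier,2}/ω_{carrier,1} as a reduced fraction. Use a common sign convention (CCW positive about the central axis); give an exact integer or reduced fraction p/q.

Stage 1: N_ring = 28 + 2·24 = 76
Stage 1: 28(ω_s−ω_c) = −76(ω_r−ω_c),  ω_s=0, ω_c=1
Stage 1: ω_r = 1 − (28/76)(0−1) = 26/19
  ⇒ ω_r¹/ω_c¹ = 26/19
Stage 2: N_ring = 37 + 2·20 = 77
Stage 2: 37(ω_s−ω_c) = −77(ω_r−ω_c),  ω_s=0, ω_r=1
Stage 2: 37(0−ω_c) = −77(1−ω_c)  ⇒  114ω_c = 77  ⇒  ω_c = 77/114
  ⇒ ω_c²/ω_r² = 77/114
Coupling ω_r² = ω_r¹ ⇒ overall = 26/19 × 77/114 = 1001/1083

1001/1083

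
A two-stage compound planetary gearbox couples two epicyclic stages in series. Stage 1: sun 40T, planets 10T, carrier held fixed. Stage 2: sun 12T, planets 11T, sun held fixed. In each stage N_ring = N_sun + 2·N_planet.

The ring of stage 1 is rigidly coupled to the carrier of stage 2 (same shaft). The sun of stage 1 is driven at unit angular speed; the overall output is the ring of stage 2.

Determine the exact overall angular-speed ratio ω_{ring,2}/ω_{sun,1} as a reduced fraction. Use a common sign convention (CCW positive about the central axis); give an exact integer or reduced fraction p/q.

-46/51

Stage 1: N_ring = 40 + 2·10 = 60
Stage 1: 40(ω_s−ω_c) = −60(ω_r−ω_c),  ω_c=0, ω_s=1
Stage 1: ω_r = 0 − (40/60)(1−0) = -2/3
  ⇒ ω_r¹/ω_s¹ = -2/3
Stage 2: N_ring = 12 + 2·11 = 34
Stage 2: 12(ω_s−ω_c) = −34(ω_r−ω_c),  ω_s=0, ω_c=1
Stage 2: ω_r = 1 − (12/34)(0−1) = 23/17
  ⇒ ω_r²/ω_c² = 23/17
Coupling ω_c² = ω_r¹ ⇒ overall = -2/3 × 23/17 = -46/51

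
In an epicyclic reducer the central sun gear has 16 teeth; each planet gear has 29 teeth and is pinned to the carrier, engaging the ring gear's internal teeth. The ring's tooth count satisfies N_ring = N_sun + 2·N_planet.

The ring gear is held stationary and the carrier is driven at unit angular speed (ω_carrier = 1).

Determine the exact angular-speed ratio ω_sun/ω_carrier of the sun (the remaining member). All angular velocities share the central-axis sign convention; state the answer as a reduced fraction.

45/8

N_ring = 16 + 2·29 = 74
16(ω_s−ω_c) = −74(ω_r−ω_c),  ω_r=0, ω_c=1
ω_s = 1 − (74/16)(0−1) = 45/8
ω_s/ω_c = 45/8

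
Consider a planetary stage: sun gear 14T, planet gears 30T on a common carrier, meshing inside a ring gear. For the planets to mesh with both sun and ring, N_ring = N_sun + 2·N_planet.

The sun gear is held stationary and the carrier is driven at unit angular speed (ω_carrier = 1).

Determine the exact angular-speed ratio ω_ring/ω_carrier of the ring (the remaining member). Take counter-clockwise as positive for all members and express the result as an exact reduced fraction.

44/37

N_ring = 14 + 2·30 = 74
14(ω_s−ω_c) = −74(ω_r−ω_c),  ω_s=0, ω_c=1
ω_r = 1 − (14/74)(0−1) = 44/37
ω_r/ω_c = 44/37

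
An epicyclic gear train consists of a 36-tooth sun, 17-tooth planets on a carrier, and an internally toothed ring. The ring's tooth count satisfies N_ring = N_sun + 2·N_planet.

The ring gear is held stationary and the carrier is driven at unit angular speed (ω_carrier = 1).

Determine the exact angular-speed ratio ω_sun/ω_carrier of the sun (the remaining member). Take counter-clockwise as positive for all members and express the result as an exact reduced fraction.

N_ring = 36 + 2·17 = 70
36(ω_s−ω_c) = −70(ω_r−ω_c),  ω_r=0, ω_c=1
ω_s = 1 − (70/36)(0−1) = 53/18
ω_s/ω_c = 53/18

53/18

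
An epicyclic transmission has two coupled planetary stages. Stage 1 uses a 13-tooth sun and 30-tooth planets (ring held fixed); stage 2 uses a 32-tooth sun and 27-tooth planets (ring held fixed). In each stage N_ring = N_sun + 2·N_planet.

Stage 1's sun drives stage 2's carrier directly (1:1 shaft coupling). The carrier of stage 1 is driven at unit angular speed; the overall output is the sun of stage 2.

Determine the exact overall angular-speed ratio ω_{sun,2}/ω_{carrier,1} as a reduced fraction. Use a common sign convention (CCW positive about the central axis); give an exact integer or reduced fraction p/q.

2537/104

Stage 1: N_ring = 13 + 2·30 = 73
Stage 1: 13(ω_s−ω_c) = −73(ω_r−ω_c),  ω_r=0, ω_c=1
Stage 1: ω_s = 1 − (73/13)(0−1) = 86/13
  ⇒ ω_s¹/ω_c¹ = 86/13
Stage 2: N_ring = 32 + 2·27 = 86
Stage 2: 32(ω_s−ω_c) = −86(ω_r−ω_c),  ω_r=0, ω_c=1
Stage 2: ω_s = 1 − (86/32)(0−1) = 59/16
  ⇒ ω_s²/ω_c² = 59/16
Coupling ω_c² = ω_s¹ ⇒ overall = 86/13 × 59/16 = 2537/104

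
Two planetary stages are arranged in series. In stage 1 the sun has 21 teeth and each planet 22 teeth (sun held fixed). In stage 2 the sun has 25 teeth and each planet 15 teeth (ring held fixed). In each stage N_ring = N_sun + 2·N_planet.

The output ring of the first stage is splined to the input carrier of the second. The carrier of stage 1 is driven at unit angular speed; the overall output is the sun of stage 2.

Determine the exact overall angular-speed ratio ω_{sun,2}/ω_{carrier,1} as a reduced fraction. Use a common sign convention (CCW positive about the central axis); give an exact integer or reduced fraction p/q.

Stage 1: N_ring = 21 + 2·22 = 65
Stage 1: 21(ω_s−ω_c) = −65(ω_r−ω_c),  ω_s=0, ω_c=1
Stage 1: ω_r = 1 − (21/65)(0−1) = 86/65
  ⇒ ω_r¹/ω_c¹ = 86/65
Stage 2: N_ring = 25 + 2·15 = 55
Stage 2: 25(ω_s−ω_c) = −55(ω_r−ω_c),  ω_r=0, ω_c=1
Stage 2: ω_s = 1 − (55/25)(0−1) = 16/5
  ⇒ ω_s²/ω_c² = 16/5
Coupling ω_c² = ω_r¹ ⇒ overall = 86/65 × 16/5 = 1376/325

1376/325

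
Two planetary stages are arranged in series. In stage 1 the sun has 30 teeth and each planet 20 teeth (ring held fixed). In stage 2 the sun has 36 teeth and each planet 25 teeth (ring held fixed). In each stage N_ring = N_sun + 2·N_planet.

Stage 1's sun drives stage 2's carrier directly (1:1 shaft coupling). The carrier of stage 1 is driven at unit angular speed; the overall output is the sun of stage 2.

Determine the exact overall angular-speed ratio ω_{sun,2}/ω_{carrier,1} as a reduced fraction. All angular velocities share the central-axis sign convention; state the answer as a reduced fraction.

Stage 1: N_ring = 30 + 2·20 = 70
Stage 1: 30(ω_s−ω_c) = −70(ω_r−ω_c),  ω_r=0, ω_c=1
Stage 1: ω_s = 1 − (70/30)(0−1) = 10/3
  ⇒ ω_s¹/ω_c¹ = 10/3
Stage 2: N_ring = 36 + 2·25 = 86
Stage 2: 36(ω_s−ω_c) = −86(ω_r−ω_c),  ω_r=0, ω_c=1
Stage 2: ω_s = 1 − (86/36)(0−1) = 61/18
  ⇒ ω_s²/ω_c² = 61/18
Coupling ω_c² = ω_s¹ ⇒ overall = 10/3 × 61/18 = 305/27

305/27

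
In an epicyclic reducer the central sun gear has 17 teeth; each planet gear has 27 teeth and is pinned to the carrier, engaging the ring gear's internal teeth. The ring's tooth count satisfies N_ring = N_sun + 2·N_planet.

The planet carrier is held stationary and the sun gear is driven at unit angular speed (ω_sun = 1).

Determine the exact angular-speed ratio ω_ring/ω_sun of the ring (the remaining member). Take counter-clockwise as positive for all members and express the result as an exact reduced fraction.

N_ring = 17 + 2·27 = 71
17(ω_s−ω_c) = −71(ω_r−ω_c),  ω_c=0, ω_s=1
ω_r = 0 − (17/71)(1−0) = -17/71
ω_r/ω_s = -17/71

-17/71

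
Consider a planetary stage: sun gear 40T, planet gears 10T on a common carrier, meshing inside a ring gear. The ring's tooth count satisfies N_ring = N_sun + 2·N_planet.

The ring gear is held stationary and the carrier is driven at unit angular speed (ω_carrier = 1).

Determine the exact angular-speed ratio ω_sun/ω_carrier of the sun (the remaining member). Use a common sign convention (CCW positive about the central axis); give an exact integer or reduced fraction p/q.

5/2

N_ring = 40 + 2·10 = 60
40(ω_s−ω_c) = −60(ω_r−ω_c),  ω_r=0, ω_c=1
ω_s = 1 − (60/40)(0−1) = 5/2
ω_s/ω_c = 5/2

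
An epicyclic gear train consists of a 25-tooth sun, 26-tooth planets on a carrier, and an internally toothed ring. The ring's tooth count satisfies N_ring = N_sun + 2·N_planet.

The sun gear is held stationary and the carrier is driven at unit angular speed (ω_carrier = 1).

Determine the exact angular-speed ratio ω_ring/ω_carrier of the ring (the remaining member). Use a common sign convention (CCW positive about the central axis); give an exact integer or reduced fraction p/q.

N_ring = 25 + 2·26 = 77
25(ω_s−ω_c) = −77(ω_r−ω_c),  ω_s=0, ω_c=1
ω_r = 1 − (25/77)(0−1) = 102/77
ω_r/ω_c = 102/77

102/77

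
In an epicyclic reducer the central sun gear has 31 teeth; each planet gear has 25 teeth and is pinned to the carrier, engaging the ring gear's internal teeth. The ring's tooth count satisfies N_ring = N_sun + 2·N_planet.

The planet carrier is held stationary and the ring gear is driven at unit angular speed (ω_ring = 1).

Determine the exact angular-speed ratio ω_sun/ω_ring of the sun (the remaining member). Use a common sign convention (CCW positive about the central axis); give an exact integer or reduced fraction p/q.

N_ring = 31 + 2·25 = 81
31(ω_s−ω_c) = −81(ω_r−ω_c),  ω_c=0, ω_r=1
ω_s = 0 − (81/31)(1−0) = -81/31
ω_s/ω_r = -81/31

-81/31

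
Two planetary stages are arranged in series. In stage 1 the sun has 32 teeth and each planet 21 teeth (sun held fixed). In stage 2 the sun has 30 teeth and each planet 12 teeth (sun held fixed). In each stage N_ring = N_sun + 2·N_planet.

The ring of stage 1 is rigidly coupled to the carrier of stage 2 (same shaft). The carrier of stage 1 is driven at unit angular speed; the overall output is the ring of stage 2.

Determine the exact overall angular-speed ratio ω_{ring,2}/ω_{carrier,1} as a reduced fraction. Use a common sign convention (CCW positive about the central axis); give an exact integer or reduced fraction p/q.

Stage 1: N_ring = 32 + 2·21 = 74
Stage 1: 32(ω_s−ω_c) = −74(ω_r−ω_c),  ω_s=0, ω_c=1
Stage 1: ω_r = 1 − (32/74)(0−1) = 53/37
  ⇒ ω_r¹/ω_c¹ = 53/37
Stage 2: N_ring = 30 + 2·12 = 54
Stage 2: 30(ω_s−ω_c) = −54(ω_r−ω_c),  ω_s=0, ω_c=1
Stage 2: ω_r = 1 − (30/54)(0−1) = 14/9
  ⇒ ω_r²/ω_c² = 14/9
Coupling ω_c² = ω_r¹ ⇒ overall = 53/37 × 14/9 = 742/333

742/333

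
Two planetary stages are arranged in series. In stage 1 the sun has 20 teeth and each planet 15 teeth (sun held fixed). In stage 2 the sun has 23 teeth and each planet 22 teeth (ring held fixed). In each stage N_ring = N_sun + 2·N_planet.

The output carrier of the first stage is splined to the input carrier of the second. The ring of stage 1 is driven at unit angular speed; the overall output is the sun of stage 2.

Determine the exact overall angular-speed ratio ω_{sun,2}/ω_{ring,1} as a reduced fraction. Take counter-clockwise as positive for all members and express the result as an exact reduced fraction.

Stage 1: N_ring = 20 + 2·15 = 50
Stage 1: 20(ω_s−ω_c) = −50(ω_r−ω_c),  ω_s=0, ω_r=1
Stage 1: 20(0−ω_c) = −50(1−ω_c)  ⇒  70ω_c = 50  ⇒  ω_c = 5/7
  ⇒ ω_c¹/ω_r¹ = 5/7
Stage 2: N_ring = 23 + 2·22 = 67
Stage 2: 23(ω_s−ω_c) = −67(ω_r−ω_c),  ω_r=0, ω_c=1
Stage 2: ω_s = 1 − (67/23)(0−1) = 90/23
  ⇒ ω_s²/ω_c² = 90/23
Coupling ω_c² = ω_c¹ ⇒ overall = 5/7 × 90/23 = 450/161

450/161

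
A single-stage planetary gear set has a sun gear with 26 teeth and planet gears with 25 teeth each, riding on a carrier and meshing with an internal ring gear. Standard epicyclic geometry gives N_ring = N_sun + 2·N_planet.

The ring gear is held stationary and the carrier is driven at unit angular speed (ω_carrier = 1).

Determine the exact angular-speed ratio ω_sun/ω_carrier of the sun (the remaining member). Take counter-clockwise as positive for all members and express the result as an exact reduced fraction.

51/13

N_ring = 26 + 2·25 = 76
26(ω_s−ω_c) = −76(ω_r−ω_c),  ω_r=0, ω_c=1
ω_s = 1 − (76/26)(0−1) = 51/13
ω_s/ω_c = 51/13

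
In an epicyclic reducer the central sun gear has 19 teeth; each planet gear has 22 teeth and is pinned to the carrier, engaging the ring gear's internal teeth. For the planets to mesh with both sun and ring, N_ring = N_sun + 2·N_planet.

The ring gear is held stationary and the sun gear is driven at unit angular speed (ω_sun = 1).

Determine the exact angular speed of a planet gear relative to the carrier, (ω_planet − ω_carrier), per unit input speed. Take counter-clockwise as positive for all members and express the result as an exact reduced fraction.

N_ring = 19 + 2·22 = 63
19(ω_s−ω_c) = −63(ω_r−ω_c),  ω_r=0, ω_s=1
19(1−ω_c) = −63(0−ω_c)  ⇒  82ω_c = 19  ⇒  ω_c = 19/82
sun–planet: 19·(1−19/82) = −22·(ω_p−ω_c)  ⇒  ω_p−ω_c = −(19/22)·(63/82) = -1197/1804

-1197/1804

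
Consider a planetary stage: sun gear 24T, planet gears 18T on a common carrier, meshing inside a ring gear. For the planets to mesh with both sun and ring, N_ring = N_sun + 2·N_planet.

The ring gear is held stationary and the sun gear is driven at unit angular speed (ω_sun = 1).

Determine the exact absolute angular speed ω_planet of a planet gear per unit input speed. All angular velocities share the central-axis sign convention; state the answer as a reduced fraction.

-2/3

N_ring = 24 + 2·18 = 60
24(ω_s−ω_c) = −60(ω_r−ω_c),  ω_r=0, ω_s=1
24(1−ω_c) = −60(0−ω_c)  ⇒  84ω_c = 24  ⇒  ω_c = 2/7
sun–planet: 24·(1−2/7) = −18·(ω_p−ω_c)  ⇒  ω_p−ω_c = −(24/18)·(5/7) = -20/21
ω_p = 2/7 − 20/21 = -2/3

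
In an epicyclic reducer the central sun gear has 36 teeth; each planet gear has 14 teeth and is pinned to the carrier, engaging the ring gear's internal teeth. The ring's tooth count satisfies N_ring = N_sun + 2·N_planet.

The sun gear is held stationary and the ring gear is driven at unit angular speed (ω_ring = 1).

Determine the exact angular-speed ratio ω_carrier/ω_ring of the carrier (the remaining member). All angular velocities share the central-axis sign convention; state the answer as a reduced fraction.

16/25

N_ring = 36 + 2·14 = 64
36(ω_s−ω_c) = −64(ω_r−ω_c),  ω_s=0, ω_r=1
36(0−ω_c) = −64(1−ω_c)  ⇒  100ω_c = 64  ⇒  ω_c = 16/25
ω_c/ω_r = 16/25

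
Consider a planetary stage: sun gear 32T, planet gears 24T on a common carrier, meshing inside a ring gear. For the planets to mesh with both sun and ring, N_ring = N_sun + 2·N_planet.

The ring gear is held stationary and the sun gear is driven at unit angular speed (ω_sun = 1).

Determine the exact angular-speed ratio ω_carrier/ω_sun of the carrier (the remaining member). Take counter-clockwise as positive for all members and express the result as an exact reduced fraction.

N_ring = 32 + 2·24 = 80
32(ω_s−ω_c) = −80(ω_r−ω_c),  ω_r=0, ω_s=1
32(1−ω_c) = −80(0−ω_c)  ⇒  112ω_c = 32  ⇒  ω_c = 2/7
ω_c/ω_s = 2/7

2/7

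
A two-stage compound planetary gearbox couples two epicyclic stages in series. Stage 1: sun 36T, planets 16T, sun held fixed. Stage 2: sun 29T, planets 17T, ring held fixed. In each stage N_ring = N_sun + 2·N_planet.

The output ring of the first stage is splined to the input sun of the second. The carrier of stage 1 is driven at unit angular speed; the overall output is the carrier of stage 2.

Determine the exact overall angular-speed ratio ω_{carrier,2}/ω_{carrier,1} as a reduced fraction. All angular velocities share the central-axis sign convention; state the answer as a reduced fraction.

377/782

Stage 1: N_ring = 36 + 2·16 = 68
Stage 1: 36(ω_s−ω_c) = −68(ω_r−ω_c),  ω_s=0, ω_c=1
Stage 1: ω_r = 1 − (36/68)(0−1) = 26/17
  ⇒ ω_r¹/ω_c¹ = 26/17
Stage 2: N_ring = 29 + 2·17 = 63
Stage 2: 29(ω_s−ω_c) = −63(ω_r−ω_c),  ω_r=0, ω_s=1
Stage 2: 29(1−ω_c) = −63(0−ω_c)  ⇒  92ω_c = 29  ⇒  ω_c = 29/92
  ⇒ ω_c²/ω_s² = 29/92
Coupling ω_s² = ω_r¹ ⇒ overall = 26/17 × 29/92 = 377/782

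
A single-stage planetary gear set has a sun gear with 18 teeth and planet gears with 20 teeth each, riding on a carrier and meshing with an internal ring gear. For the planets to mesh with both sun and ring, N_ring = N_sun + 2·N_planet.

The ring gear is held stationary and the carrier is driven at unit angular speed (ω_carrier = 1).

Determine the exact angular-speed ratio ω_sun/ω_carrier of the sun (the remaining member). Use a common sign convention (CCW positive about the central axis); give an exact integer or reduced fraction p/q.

N_ring = 18 + 2·20 = 58
18(ω_s−ω_c) = −58(ω_r−ω_c),  ω_r=0, ω_c=1
ω_s = 1 − (58/18)(0−1) = 38/9
ω_s/ω_c = 38/9

38/9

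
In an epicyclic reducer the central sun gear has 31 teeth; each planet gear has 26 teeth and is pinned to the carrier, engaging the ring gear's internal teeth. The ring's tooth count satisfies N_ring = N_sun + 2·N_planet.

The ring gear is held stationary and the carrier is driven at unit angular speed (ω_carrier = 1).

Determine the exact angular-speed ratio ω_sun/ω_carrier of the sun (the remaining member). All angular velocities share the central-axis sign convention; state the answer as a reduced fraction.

114/31

N_ring = 31 + 2·26 = 83
31(ω_s−ω_c) = −83(ω_r−ω_c),  ω_r=0, ω_c=1
ω_s = 1 − (83/31)(0−1) = 114/31
ω_s/ω_c = 114/31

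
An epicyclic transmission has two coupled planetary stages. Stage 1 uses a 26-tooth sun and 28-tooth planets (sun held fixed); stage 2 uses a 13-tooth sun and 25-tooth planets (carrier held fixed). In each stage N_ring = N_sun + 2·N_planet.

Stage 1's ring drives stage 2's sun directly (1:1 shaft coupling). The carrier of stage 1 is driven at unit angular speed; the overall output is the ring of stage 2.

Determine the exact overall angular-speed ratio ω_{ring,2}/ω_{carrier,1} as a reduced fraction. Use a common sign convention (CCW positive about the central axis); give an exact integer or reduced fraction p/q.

-78/287

Stage 1: N_ring = 26 + 2·28 = 82
Stage 1: 26(ω_s−ω_c) = −82(ω_r−ω_c),  ω_s=0, ω_c=1
Stage 1: ω_r = 1 − (26/82)(0−1) = 54/41
  ⇒ ω_r¹/ω_c¹ = 54/41
Stage 2: N_ring = 13 + 2·25 = 63
Stage 2: 13(ω_s−ω_c) = −63(ω_r−ω_c),  ω_c=0, ω_s=1
Stage 2: ω_r = 0 − (13/63)(1−0) = -13/63
  ⇒ ω_r²/ω_s² = -13/63
Coupling ω_s² = ω_r¹ ⇒ overall = 54/41 × -13/63 = -78/287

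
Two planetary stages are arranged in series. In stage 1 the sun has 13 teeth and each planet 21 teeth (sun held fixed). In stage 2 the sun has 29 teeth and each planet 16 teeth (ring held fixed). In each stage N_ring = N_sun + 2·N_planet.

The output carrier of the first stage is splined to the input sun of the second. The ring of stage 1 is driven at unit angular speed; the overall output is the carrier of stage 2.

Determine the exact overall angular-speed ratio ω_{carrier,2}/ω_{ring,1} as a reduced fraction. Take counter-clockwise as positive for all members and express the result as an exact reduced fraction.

Stage 1: N_ring = 13 + 2·21 = 55
Stage 1: 13(ω_s−ω_c) = −55(ω_r−ω_c),  ω_s=0, ω_r=1
Stage 1: 13(0−ω_c) = −55(1−ω_c)  ⇒  68ω_c = 55  ⇒  ω_c = 55/68
  ⇒ ω_c¹/ω_r¹ = 55/68
Stage 2: N_ring = 29 + 2·16 = 61
Stage 2: 29(ω_s−ω_c) = −61(ω_r−ω_c),  ω_r=0, ω_s=1
Stage 2: 29(1−ω_c) = −61(0−ω_c)  ⇒  90ω_c = 29  ⇒  ω_c = 29/90
  ⇒ ω_c²/ω_s² = 29/90
Coupling ω_s² = ω_c¹ ⇒ overall = 55/68 × 29/90 = 319/1224

319/1224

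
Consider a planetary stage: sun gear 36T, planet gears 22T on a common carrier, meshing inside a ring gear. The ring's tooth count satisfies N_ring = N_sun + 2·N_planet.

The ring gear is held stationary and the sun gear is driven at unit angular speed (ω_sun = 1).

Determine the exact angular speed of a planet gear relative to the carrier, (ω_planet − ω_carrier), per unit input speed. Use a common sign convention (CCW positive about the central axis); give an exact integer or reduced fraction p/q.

N_ring = 36 + 2·22 = 80
36(ω_s−ω_c) = −80(ω_r−ω_c),  ω_r=0, ω_s=1
36(1−ω_c) = −80(0−ω_c)  ⇒  116ω_c = 36  ⇒  ω_c = 9/29
sun–planet: 36·(1−9/29) = −22·(ω_p−ω_c)  ⇒  ω_p−ω_c = −(36/22)·(20/29) = -360/319

-360/319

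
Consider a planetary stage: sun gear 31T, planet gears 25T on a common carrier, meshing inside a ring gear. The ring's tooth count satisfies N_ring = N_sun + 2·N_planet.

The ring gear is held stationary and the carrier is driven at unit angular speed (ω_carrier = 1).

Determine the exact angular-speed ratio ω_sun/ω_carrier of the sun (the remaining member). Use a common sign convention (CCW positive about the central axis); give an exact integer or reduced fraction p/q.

112/31

N_ring = 31 + 2·25 = 81
31(ω_s−ω_c) = −81(ω_r−ω_c),  ω_r=0, ω_c=1
ω_s = 1 − (81/31)(0−1) = 112/31
ω_s/ω_c = 112/31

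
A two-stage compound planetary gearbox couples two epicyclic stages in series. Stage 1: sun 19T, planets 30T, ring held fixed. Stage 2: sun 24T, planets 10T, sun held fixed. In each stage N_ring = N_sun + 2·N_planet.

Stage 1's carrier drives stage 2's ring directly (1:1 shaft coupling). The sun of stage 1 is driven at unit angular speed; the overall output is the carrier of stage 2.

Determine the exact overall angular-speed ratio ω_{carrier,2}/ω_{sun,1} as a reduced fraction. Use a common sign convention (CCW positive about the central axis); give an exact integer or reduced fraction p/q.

209/1666

Stage 1: N_ring = 19 + 2·30 = 79
Stage 1: 19(ω_s−ω_c) = −79(ω_r−ω_c),  ω_r=0, ω_s=1
Stage 1: 19(1−ω_c) = −79(0−ω_c)  ⇒  98ω_c = 19  ⇒  ω_c = 19/98
  ⇒ ω_c¹/ω_s¹ = 19/98
Stage 2: N_ring = 24 + 2·10 = 44
Stage 2: 24(ω_s−ω_c) = −44(ω_r−ω_c),  ω_s=0, ω_r=1
Stage 2: 24(0−ω_c) = −44(1−ω_c)  ⇒  68ω_c = 44  ⇒  ω_c = 11/17
  ⇒ ω_c²/ω_r² = 11/17
Coupling ω_r² = ω_c¹ ⇒ overall = 19/98 × 11/17 = 209/1666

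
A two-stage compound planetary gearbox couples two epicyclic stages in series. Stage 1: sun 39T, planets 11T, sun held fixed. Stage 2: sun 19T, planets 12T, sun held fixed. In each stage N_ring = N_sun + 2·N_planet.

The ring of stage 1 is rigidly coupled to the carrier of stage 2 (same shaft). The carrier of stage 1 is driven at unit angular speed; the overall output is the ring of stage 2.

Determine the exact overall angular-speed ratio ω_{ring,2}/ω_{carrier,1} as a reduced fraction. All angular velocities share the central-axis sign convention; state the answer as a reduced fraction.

Stage 1: N_ring = 39 + 2·11 = 61
Stage 1: 39(ω_s−ω_c) = −61(ω_r−ω_c),  ω_s=0, ω_c=1
Stage 1: ω_r = 1 − (39/61)(0−1) = 100/61
  ⇒ ω_r¹/ω_c¹ = 100/61
Stage 2: N_ring = 19 + 2·12 = 43
Stage 2: 19(ω_s−ω_c) = −43(ω_r−ω_c),  ω_s=0, ω_c=1
Stage 2: ω_r = 1 − (19/43)(0−1) = 62/43
  ⇒ ω_r²/ω_c² = 62/43
Coupling ω_c² = ω_r¹ ⇒ overall = 100/61 × 62/43 = 6200/2623

6200/2623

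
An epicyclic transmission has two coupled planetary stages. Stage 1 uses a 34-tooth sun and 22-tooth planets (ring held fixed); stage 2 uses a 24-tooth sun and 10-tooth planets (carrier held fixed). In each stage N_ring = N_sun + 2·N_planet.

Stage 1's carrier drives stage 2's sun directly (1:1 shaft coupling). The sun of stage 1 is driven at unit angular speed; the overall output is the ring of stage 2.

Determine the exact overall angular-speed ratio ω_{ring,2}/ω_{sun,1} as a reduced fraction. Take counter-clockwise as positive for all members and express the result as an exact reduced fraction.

Stage 1: N_ring = 34 + 2·22 = 78
Stage 1: 34(ω_s−ω_c) = −78(ω_r−ω_c),  ω_r=0, ω_s=1
Stage 1: 34(1−ω_c) = −78(0−ω_c)  ⇒  112ω_c = 34  ⇒  ω_c = 17/56
  ⇒ ω_c¹/ω_s¹ = 17/56
Stage 2: N_ring = 24 + 2·10 = 44
Stage 2: 24(ω_s−ω_c) = −44(ω_r−ω_c),  ω_c=0, ω_s=1
Stage 2: ω_r = 0 − (24/44)(1−0) = -6/11
  ⇒ ω_r²/ω_s² = -6/11
Coupling ω_s² = ω_c¹ ⇒ overall = 17/56 × -6/11 = -51/308

-51/308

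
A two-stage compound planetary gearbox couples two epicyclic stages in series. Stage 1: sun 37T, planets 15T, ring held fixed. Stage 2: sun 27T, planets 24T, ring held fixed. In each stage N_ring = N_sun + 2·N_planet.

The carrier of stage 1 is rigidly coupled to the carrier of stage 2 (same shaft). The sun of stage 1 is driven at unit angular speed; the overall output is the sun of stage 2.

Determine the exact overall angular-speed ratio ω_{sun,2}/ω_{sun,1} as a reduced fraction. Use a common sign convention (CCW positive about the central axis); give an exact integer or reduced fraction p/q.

629/468

Stage 1: N_ring = 37 + 2·15 = 67
Stage 1: 37(ω_s−ω_c) = −67(ω_r−ω_c),  ω_r=0, ω_s=1
Stage 1: 37(1−ω_c) = −67(0−ω_c)  ⇒  104ω_c = 37  ⇒  ω_c = 37/104
  ⇒ ω_c¹/ω_s¹ = 37/104
Stage 2: N_ring = 27 + 2·24 = 75
Stage 2: 27(ω_s−ω_c) = −75(ω_r−ω_c),  ω_r=0, ω_c=1
Stage 2: ω_s = 1 − (75/27)(0−1) = 34/9
  ⇒ ω_s²/ω_c² = 34/9
Coupling ω_c² = ω_c¹ ⇒ overall = 37/104 × 34/9 = 629/468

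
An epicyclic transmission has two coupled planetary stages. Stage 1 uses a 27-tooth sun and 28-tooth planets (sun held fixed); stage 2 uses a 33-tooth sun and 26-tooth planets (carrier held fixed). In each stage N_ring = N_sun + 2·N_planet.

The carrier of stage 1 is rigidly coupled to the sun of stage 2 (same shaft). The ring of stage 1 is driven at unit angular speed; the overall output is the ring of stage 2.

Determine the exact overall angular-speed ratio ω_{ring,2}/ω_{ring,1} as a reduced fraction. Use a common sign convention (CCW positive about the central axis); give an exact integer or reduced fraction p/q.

-249/850

Stage 1: N_ring = 27 + 2·28 = 83
Stage 1: 27(ω_s−ω_c) = −83(ω_r−ω_c),  ω_s=0, ω_r=1
Stage 1: 27(0−ω_c) = −83(1−ω_c)  ⇒  110ω_c = 83  ⇒  ω_c = 83/110
  ⇒ ω_c¹/ω_r¹ = 83/110
Stage 2: N_ring = 33 + 2·26 = 85
Stage 2: 33(ω_s−ω_c) = −85(ω_r−ω_c),  ω_c=0, ω_s=1
Stage 2: ω_r = 0 − (33/85)(1−0) = -33/85
  ⇒ ω_r²/ω_s² = -33/85
Coupling ω_s² = ω_c¹ ⇒ overall = 83/110 × -33/85 = -249/850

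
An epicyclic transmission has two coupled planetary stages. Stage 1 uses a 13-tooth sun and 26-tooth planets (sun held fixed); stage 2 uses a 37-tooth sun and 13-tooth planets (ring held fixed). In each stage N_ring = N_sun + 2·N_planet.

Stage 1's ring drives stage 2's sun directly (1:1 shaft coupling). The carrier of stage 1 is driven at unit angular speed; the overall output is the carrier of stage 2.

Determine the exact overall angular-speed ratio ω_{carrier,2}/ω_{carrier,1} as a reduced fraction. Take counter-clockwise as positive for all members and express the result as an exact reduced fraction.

Stage 1: N_ring = 13 + 2·26 = 65
Stage 1: 13(ω_s−ω_c) = −65(ω_r−ω_c),  ω_s=0, ω_c=1
Stage 1: ω_r = 1 − (13/65)(0−1) = 6/5
  ⇒ ω_r¹/ω_c¹ = 6/5
Stage 2: N_ring = 37 + 2·13 = 63
Stage 2: 37(ω_s−ω_c) = −63(ω_r−ω_c),  ω_r=0, ω_s=1
Stage 2: 37(1−ω_c) = −63(0−ω_c)  ⇒  100ω_c = 37  ⇒  ω_c = 37/100
  ⇒ ω_c²/ω_s² = 37/100
Coupling ω_s² = ω_r¹ ⇒ overall = 6/5 × 37/100 = 111/250

111/250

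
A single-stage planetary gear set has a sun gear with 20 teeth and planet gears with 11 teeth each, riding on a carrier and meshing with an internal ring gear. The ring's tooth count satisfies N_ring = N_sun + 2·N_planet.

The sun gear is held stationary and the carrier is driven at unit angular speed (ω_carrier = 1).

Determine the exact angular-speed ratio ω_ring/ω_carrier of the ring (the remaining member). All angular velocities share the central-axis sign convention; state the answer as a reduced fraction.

N_ring = 20 + 2·11 = 42
20(ω_s−ω_c) = −42(ω_r−ω_c),  ω_s=0, ω_c=1
ω_r = 1 − (20/42)(0−1) = 31/21
ω_r/ω_c = 31/21

31/21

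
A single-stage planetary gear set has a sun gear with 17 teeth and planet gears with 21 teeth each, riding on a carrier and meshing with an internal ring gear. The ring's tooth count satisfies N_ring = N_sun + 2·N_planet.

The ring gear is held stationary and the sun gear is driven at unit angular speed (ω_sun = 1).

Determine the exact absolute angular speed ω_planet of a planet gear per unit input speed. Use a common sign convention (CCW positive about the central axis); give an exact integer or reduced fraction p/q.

-17/42

N_ring = 17 + 2·21 = 59
17(ω_s−ω_c) = −59(ω_r−ω_c),  ω_r=0, ω_s=1
17(1−ω_c) = −59(0−ω_c)  ⇒  76ω_c = 17  ⇒  ω_c = 17/76
sun–planet: 17·(1−17/76) = −21·(ω_p−ω_c)  ⇒  ω_p−ω_c = −(17/21)·(59/76) = -1003/1596
ω_p = 17/76 − 1003/1596 = -17/42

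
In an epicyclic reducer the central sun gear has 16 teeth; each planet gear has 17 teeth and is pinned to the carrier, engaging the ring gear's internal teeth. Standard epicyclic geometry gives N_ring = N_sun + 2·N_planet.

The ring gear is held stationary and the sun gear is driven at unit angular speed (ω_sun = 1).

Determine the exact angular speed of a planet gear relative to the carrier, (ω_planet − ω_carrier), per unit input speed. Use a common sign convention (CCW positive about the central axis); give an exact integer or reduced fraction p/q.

N_ring = 16 + 2·17 = 50
16(ω_s−ω_c) = −50(ω_r−ω_c),  ω_r=0, ω_s=1
16(1−ω_c) = −50(0−ω_c)  ⇒  66ω_c = 16  ⇒  ω_c = 8/33
sun–planet: 16·(1−8/33) = −17·(ω_p−ω_c)  ⇒  ω_p−ω_c = −(16/17)·(25/33) = -400/561

-400/561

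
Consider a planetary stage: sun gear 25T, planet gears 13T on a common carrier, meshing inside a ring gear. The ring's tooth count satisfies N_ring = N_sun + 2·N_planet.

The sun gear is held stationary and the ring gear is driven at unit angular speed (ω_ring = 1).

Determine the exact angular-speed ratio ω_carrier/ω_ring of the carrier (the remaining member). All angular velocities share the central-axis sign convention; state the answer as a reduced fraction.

N_ring = 25 + 2·13 = 51
25(ω_s−ω_c) = −51(ω_r−ω_c),  ω_s=0, ω_r=1
25(0−ω_c) = −51(1−ω_c)  ⇒  76ω_c = 51  ⇒  ω_c = 51/76
ω_c/ω_r = 51/76

51/76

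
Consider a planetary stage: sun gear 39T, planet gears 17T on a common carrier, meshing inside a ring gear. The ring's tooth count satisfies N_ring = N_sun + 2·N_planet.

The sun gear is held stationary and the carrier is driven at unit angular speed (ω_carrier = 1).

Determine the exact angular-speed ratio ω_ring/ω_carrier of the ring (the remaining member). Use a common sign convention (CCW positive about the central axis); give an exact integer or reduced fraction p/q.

112/73

N_ring = 39 + 2·17 = 73
39(ω_s−ω_c) = −73(ω_r−ω_c),  ω_s=0, ω_c=1
ω_r = 1 − (39/73)(0−1) = 112/73
ω_r/ω_c = 112/73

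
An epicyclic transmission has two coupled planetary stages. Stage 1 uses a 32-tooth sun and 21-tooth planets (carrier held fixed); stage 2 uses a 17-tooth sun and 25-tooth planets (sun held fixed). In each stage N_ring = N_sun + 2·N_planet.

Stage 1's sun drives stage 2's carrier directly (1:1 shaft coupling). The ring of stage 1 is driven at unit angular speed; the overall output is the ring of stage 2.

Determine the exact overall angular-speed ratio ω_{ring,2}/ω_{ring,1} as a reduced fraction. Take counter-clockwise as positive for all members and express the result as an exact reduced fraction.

-777/268

Stage 1: N_ring = 32 + 2·21 = 74
Stage 1: 32(ω_s−ω_c) = −74(ω_r−ω_c),  ω_c=0, ω_r=1
Stage 1: ω_s = 0 − (74/32)(1−0) = -37/16
  ⇒ ω_s¹/ω_r¹ = -37/16
Stage 2: N_ring = 17 + 2·25 = 67
Stage 2: 17(ω_s−ω_c) = −67(ω_r−ω_c),  ω_s=0, ω_c=1
Stage 2: ω_r = 1 − (17/67)(0−1) = 84/67
  ⇒ ω_r²/ω_c² = 84/67
Coupling ω_c² = ω_s¹ ⇒ overall = -37/16 × 84/67 = -777/268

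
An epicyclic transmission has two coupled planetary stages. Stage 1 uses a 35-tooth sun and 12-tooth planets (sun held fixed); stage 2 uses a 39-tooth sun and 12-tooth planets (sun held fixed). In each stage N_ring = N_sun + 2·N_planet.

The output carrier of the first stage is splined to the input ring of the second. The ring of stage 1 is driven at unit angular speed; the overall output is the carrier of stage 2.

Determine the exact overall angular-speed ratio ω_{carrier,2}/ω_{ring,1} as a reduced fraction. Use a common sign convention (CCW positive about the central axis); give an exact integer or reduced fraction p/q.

Stage 1: N_ring = 35 + 2·12 = 59
Stage 1: 35(ω_s−ω_c) = −59(ω_r−ω_c),  ω_s=0, ω_r=1
Stage 1: 35(0−ω_c) = −59(1−ω_c)  ⇒  94ω_c = 59  ⇒  ω_c = 59/94
  ⇒ ω_c¹/ω_r¹ = 59/94
Stage 2: N_ring = 39 + 2·12 = 63
Stage 2: 39(ω_s−ω_c) = −63(ω_r−ω_c),  ω_s=0, ω_r=1
Stage 2: 39(0−ω_c) = −63(1−ω_c)  ⇒  102ω_c = 63  ⇒  ω_c = 21/34
  ⇒ ω_c²/ω_r² = 21/34
Coupling ω_r² = ω_c¹ ⇒ overall = 59/94 × 21/34 = 1239/3196

1239/3196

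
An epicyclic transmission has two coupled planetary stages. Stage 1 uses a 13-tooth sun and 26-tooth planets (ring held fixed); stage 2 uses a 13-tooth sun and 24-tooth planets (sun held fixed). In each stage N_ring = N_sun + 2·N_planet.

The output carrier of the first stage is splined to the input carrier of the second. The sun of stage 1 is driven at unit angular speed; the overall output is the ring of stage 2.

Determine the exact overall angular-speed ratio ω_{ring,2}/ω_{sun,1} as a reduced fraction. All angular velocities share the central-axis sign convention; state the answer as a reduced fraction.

Stage 1: N_ring = 13 + 2·26 = 65
Stage 1: 13(ω_s−ω_c) = −65(ω_r−ω_c),  ω_r=0, ω_s=1
Stage 1: 13(1−ω_c) = −65(0−ω_c)  ⇒  78ω_c = 13  ⇒  ω_c = 1/6
  ⇒ ω_c¹/ω_s¹ = 1/6
Stage 2: N_ring = 13 + 2·24 = 61
Stage 2: 13(ω_s−ω_c) = −61(ω_r−ω_c),  ω_s=0, ω_c=1
Stage 2: ω_r = 1 − (13/61)(0−1) = 74/61
  ⇒ ω_r²/ω_c² = 74/61
Coupling ω_c² = ω_c¹ ⇒ overall = 1/6 × 74/61 = 37/183

37/183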